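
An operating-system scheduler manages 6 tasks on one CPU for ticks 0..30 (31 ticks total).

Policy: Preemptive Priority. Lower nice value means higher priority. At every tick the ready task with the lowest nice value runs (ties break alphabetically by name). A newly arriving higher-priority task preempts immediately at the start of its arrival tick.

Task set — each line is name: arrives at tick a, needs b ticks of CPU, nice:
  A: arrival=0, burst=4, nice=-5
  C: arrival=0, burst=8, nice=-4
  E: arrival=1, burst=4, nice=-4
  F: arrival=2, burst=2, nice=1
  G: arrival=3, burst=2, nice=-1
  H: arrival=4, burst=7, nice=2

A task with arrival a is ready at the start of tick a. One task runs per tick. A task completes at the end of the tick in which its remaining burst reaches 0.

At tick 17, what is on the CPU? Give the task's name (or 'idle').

t=0: ready={A,C} → run A
t=1: ready={A,C,E} → run A
t=2: ready={A,C,E,F} → run A
t=3: ready={A,C,E,F,G} → run A
t=4: ready={C,E,F,G,H} → run C
t=5: ready={C,E,F,G,H} → run C
t=6: ready={C,E,F,G,H} → run C
t=7: ready={C,E,F,G,H} → run C
t=8: ready={C,E,F,G,H} → run C
t=9: ready={C,E,F,G,H} → run C
t=10: ready={C,E,F,G,H} → run C
t=11: ready={C,E,F,G,H} → run C
t=12: ready={E,F,G,H} → run E
t=13: ready={E,F,G,H} → run E
t=14: ready={E,F,G,H} → run E
t=15: ready={E,F,G,H} → run E
t=16: ready={F,G,H} → run G
t=17: ready={F,G,H} → run G
t=18: ready={F,H} → run F
t=19: ready={F,H} → run F
t=20: ready={H} → run H
t=21: ready={H} → run H
t=22: ready={H} → run H
t=23: ready={H} → run H
t=24: ready={H} → run H
t=25: ready={H} → run H
t=26: ready={H} → run H
t=27: (idle)
t=28: (idle)
t=29: (idle)
t=30: (idle)

running at tick 17 = G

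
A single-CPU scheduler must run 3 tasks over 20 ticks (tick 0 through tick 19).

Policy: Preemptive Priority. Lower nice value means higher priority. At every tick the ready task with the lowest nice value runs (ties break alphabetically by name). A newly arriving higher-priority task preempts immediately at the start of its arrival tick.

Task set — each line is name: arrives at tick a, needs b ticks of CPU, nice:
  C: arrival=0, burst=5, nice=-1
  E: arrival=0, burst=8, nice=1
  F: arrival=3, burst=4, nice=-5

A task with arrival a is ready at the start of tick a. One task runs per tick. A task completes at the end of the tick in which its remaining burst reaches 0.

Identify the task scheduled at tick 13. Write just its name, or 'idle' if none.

t=0: ready={C,E} → run C
t=1: ready={C,E} → run C
t=2: ready={C,E} → run C
t=3: ready={C,E,F} → run F
t=4: ready={C,E,F} → run F
t=5: ready={C,E,F} → run F
t=6: ready={C,E,F} → run F
t=7: ready={C,E} → run C
t=8: ready={C,E} → run C
t=9: ready={E} → run E
t=10: ready={E} → run E
t=11: ready={E} → run E
t=12: ready={E} → run E
t=13: ready={E} → run E
t=14: ready={E} → run E
t=15: ready={E} → run E
t=16: ready={E} → run E
t=17: (idle)
t=18: (idle)
t=19: (idle)

running at tick 13 = E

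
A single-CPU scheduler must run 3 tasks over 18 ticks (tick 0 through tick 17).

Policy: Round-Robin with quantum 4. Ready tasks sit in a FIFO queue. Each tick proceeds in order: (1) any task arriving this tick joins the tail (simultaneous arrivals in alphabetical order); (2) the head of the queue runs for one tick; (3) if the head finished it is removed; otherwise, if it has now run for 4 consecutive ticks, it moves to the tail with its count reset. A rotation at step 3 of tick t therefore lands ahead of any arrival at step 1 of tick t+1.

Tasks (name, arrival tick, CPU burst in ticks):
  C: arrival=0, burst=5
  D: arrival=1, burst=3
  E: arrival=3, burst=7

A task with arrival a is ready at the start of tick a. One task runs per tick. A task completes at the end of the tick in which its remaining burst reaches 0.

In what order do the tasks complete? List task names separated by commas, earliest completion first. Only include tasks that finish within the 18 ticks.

t=0: queue=[C] q_used=0 → run C
t=1: queue=[C,D] q_used=1 → run C
t=2: queue=[C,D] q_used=2 → run C
t=3: queue=[C,D,E] q_used=3 → run C
t=4: queue=[D,E,C] q_used=0 → run D
t=5: queue=[D,E,C] q_used=1 → run D
t=6: queue=[D,E,C] q_used=2 → run D
t=7: queue=[E,C] q_used=0 → run E
t=8: queue=[E,C] q_used=1 → run E
t=9: queue=[E,C] q_used=2 → run E
t=10: queue=[E,C] q_used=3 → run E
t=11: queue=[C,E] q_used=0 → run C
t=12: queue=[E] q_used=0 → run E
t=13: queue=[E] q_used=1 → run E
t=14: queue=[E] q_used=2 → run E
t=15: (idle)
t=16: (idle)
t=17: (idle)

completion order = D, C, E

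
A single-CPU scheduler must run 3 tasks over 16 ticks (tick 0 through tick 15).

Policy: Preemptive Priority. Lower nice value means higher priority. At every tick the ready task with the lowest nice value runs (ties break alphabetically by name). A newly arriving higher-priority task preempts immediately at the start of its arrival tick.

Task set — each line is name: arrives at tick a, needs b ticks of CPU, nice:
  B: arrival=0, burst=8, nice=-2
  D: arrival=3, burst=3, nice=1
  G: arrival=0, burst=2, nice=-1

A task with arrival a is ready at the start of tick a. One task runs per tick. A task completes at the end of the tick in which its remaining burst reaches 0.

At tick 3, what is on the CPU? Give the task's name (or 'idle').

running at tick 3 = B

t=0: ready={B,G} → run B
t=1: ready={B,G} → run B
t=2: ready={B,G} → run B
t=3: ready={B,D,G} → run B
t=4: ready={B,D,G} → run B
t=5: ready={B,D,G} → run B
t=6: ready={B,D,G} → run B
t=7: ready={B,D,G} → run B
t=8: ready={D,G} → run G
t=9: ready={D,G} → run G
t=10: ready={D} → run D
t=11: ready={D} → run D
t=12: ready={D} → run D
t=13: (idle)
t=14: (idle)
t=15: (idle)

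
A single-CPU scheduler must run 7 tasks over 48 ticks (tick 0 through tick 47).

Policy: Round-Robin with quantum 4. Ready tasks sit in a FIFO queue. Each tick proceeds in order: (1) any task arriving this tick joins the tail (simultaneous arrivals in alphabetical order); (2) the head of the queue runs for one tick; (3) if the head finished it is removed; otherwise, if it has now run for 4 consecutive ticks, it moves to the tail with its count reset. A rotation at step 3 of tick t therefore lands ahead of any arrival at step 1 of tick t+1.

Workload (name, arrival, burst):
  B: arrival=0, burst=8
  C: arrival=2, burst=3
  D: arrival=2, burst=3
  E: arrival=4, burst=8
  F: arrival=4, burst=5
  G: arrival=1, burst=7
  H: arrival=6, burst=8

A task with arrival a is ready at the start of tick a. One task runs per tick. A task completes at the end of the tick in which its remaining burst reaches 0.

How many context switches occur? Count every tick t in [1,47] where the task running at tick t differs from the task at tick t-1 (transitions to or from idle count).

t=0: queue=[B] q_used=0 → run B
t=1: queue=[B,G] q_used=1 → run B
t=2: queue=[B,G,C,D] q_used=2 → run B
t=3: queue=[B,G,C,D] q_used=3 → run B
t=4: queue=[G,C,D,B,E,F] q_used=0 → run G
t=5: queue=[G,C,D,B,E,F] q_used=1 → run G
t=6: queue=[G,C,D,B,E,F,H] q_used=2 → run G
t=7: queue=[G,C,D,B,E,F,H] q_used=3 → run G
t=8: queue=[C,D,B,E,F,H,G] q_used=0 → run C
t=9: queue=[C,D,B,E,F,H,G] q_used=1 → run C
t=10: queue=[C,D,B,E,F,H,G] q_used=2 → run C
t=11: queue=[D,B,E,F,H,G] q_used=0 → run D
t=12: queue=[D,B,E,F,H,G] q_used=1 → run D
t=13: queue=[D,B,E,F,H,G] q_used=2 → run D
t=14: queue=[B,E,F,H,G] q_used=0 → run B
t=15: queue=[B,E,F,H,G] q_used=1 → run B
t=16: queue=[B,E,F,H,G] q_used=2 → run B
t=17: queue=[B,E,F,H,G] q_used=3 → run B
t=18: queue=[E,F,H,G] q_used=0 → run E
t=19: queue=[E,F,H,G] q_used=1 → run E
t=20: queue=[E,F,H,G] q_used=2 → run E
t=21: queue=[E,F,H,G] q_used=3 → run E
t=22: queue=[F,H,G,E] q_used=0 → run F
t=23: queue=[F,H,G,E] q_used=1 → run F
t=24: queue=[F,H,G,E] q_used=2 → run F
t=25: queue=[F,H,G,E] q_used=3 → run F
t=26: queue=[H,G,E,F] q_used=0 → run H
t=27: queue=[H,G,E,F] q_used=1 → run H
t=28: queue=[H,G,E,F] q_used=2 → run H
t=29: queue=[H,G,E,F] q_used=3 → run H
t=30: queue=[G,E,F,H] q_used=0 → run G
t=31: queue=[G,E,F,H] q_used=1 → run G
t=32: queue=[G,E,F,H] q_used=2 → run G
t=33: queue=[E,F,H] q_used=0 → run E
t=34: queue=[E,F,H] q_used=1 → run E
t=35: queue=[E,F,H] q_used=2 → run E
t=36: queue=[E,F,H] q_used=3 → run E
t=37: queue=[F,H] q_used=0 → run F
t=38: queue=[H] q_used=0 → run H
t=39: queue=[H] q_used=1 → run H
t=40: queue=[H] q_used=2 → run H
t=41: queue=[H] q_used=3 → run H
t=42: (idle)
t=43: (idle)
t=44: (idle)
t=45: (idle)
t=46: (idle)
t=47: (idle)

context switches = 12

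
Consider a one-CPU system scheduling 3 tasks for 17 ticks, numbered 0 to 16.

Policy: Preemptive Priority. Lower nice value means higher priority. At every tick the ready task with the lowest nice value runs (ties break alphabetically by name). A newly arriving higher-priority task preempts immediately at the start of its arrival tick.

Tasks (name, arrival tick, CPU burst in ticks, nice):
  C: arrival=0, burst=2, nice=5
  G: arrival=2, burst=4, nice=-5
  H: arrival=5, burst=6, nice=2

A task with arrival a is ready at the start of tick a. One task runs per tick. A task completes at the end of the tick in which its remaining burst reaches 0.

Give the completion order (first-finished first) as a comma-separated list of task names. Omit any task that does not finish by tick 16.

t=0: ready={C} → run C
t=1: ready={C} → run C
t=2: ready={G} → run G
t=3: ready={G} → run G
t=4: ready={G} → run G
t=5: ready={G,H} → run G
t=6: ready={H} → run H
t=7: ready={H} → run H
t=8: ready={H} → run H
t=9: ready={H} → run H
t=10: ready={H} → run H
t=11: ready={H} → run H
t=12: (idle)
t=13: (idle)
t=14: (idle)
t=15: (idle)
t=16: (idle)

completion order = C, G, H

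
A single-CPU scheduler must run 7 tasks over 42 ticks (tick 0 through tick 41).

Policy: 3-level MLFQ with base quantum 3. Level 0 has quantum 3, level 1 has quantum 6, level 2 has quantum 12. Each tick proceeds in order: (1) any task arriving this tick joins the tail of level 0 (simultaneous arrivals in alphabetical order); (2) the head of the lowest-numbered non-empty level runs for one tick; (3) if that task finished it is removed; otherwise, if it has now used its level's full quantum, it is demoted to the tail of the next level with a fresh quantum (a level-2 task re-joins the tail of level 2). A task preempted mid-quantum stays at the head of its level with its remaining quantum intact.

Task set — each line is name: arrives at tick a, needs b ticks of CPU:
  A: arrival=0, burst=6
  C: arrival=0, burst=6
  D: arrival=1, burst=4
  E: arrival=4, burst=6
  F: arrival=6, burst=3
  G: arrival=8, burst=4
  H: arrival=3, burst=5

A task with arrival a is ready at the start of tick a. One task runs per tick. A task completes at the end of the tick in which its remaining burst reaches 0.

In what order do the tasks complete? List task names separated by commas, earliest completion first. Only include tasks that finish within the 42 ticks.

t=0: L0/L1/L2 = AC/-/- → run A
t=1: L0/L1/L2 = ACD/-/- → run A
t=2: L0/L1/L2 = ACD/-/- → run A
t=3: L0/L1/L2 = CDH/A/- → run C
t=4: L0/L1/L2 = CDHE/A/- → run C
t=5: L0/L1/L2 = CDHE/A/- → run C
t=6: L0/L1/L2 = DHEF/AC/- → run D
t=7: L0/L1/L2 = DHEF/AC/- → run D
t=8: L0/L1/L2 = DHEFG/AC/- → run D
t=9: L0/L1/L2 = HEFG/ACD/- → run H
t=10: L0/L1/L2 = HEFG/ACD/- → run H
t=11: L0/L1/L2 = HEFG/ACD/- → run H
t=12: L0/L1/L2 = EFG/ACDH/- → run E
t=13: L0/L1/L2 = EFG/ACDH/- → run E
t=14: L0/L1/L2 = EFG/ACDH/- → run E
t=15: L0/L1/L2 = FG/ACDHE/- → run F
t=16: L0/L1/L2 = FG/ACDHE/- → run F
t=17: L0/L1/L2 = FG/ACDHE/- → run F
t=18: L0/L1/L2 = G/ACDHE/- → run G
t=19: L0/L1/L2 = G/ACDHE/- → run G
t=20: L0/L1/L2 = G/ACDHE/- → run G
t=21: L0/L1/L2 = -/ACDHEG/- → run A
t=22: L0/L1/L2 = -/ACDHEG/- → run A
t=23: L0/L1/L2 = -/ACDHEG/- → run A
t=24: L0/L1/L2 = -/CDHEG/- → run C
t=25: L0/L1/L2 = -/CDHEG/- → run C
t=26: L0/L1/L2 = -/CDHEG/- → run C
t=27: L0/L1/L2 = -/DHEG/- → run D
t=28: L0/L1/L2 = -/HEG/- → run H
t=29: L0/L1/L2 = -/HEG/- → run H
t=30: L0/L1/L2 = -/EG/- → run E
t=31: L0/L1/L2 = -/EG/- → run E
t=32: L0/L1/L2 = -/EG/- → run E
t=33: L0/L1/L2 = -/G/- → run G
t=34: (idle)
t=35: (idle)
t=36: (idle)
t=37: (idle)
t=38: (idle)
t=39: (idle)
t=40: (idle)
t=41: (idle)

completion order = F, A, C, D, H, E, G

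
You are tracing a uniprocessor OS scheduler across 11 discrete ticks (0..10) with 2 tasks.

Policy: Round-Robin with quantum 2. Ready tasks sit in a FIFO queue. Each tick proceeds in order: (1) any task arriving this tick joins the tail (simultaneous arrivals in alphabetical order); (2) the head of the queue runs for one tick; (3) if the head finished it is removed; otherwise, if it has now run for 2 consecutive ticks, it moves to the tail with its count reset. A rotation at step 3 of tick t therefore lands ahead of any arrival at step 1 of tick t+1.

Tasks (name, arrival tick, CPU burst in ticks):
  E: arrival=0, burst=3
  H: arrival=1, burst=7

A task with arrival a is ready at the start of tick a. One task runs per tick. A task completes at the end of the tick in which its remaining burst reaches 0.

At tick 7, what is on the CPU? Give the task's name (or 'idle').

t=0: queue=[E] q_used=0 → run E
t=1: queue=[E,H] q_used=1 → run E
t=2: queue=[H,E] q_used=0 → run H
t=3: queue=[H,E] q_used=1 → run H
t=4: queue=[E,H] q_used=0 → run E
t=5: queue=[H] q_used=0 → run H
t=6: queue=[H] q_used=1 → run H
t=7: queue=[H] q_used=0 → run H
t=8: queue=[H] q_used=1 → run H
t=9: queue=[H] q_used=0 → run H
t=10: (idle)

running at tick 7 = H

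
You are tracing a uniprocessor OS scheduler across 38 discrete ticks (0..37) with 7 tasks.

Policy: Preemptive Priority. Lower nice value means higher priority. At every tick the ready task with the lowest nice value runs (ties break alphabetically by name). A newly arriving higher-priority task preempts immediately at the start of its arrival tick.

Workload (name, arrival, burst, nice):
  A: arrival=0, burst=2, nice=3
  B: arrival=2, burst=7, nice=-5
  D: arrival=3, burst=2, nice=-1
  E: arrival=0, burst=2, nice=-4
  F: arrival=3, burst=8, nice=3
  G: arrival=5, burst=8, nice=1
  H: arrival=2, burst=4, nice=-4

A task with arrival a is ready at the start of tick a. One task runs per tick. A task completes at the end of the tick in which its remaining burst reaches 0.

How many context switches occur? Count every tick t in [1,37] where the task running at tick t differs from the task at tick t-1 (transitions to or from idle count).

t=0: ready={A,E} → run E
t=1: ready={A,E} → run E
t=2: ready={A,B,H} → run B
t=3: ready={A,B,D,F,H} → run B
t=4: ready={A,B,D,F,H} → run B
t=5: ready={A,B,D,F,G,H} → run B
t=6: ready={A,B,D,F,G,H} → run B
t=7: ready={A,B,D,F,G,H} → run B
t=8: ready={A,B,D,F,G,H} → run B
t=9: ready={A,D,F,G,H} → run H
t=10: ready={A,D,F,G,H} → run H
t=11: ready={A,D,F,G,H} → run H
t=12: ready={A,D,F,G,H} → run H
t=13: ready={A,D,F,G} → run D
t=14: ready={A,D,F,G} → run D
t=15: ready={A,F,G} → run G
t=16: ready={A,F,G} → run G
t=17: ready={A,F,G} → run G
t=18: ready={A,F,G} → run G
t=19: ready={A,F,G} → run G
t=20: ready={A,F,G} → run G
t=21: ready={A,F,G} → run G
t=22: ready={A,F,G} → run G
t=23: ready={A,F} → run A
t=24: ready={A,F} → run A
t=25: ready={F} → run F
t=26: ready={F} → run F
t=27: ready={F} → run F
t=28: ready={F} → run F
t=29: ready={F} → run F
t=30: ready={F} → run F
t=31: ready={F} → run F
t=32: ready={F} → run F
t=33: (idle)
t=34: (idle)
t=35: (idle)
t=36: (idle)
t=37: (idle)

context switches = 7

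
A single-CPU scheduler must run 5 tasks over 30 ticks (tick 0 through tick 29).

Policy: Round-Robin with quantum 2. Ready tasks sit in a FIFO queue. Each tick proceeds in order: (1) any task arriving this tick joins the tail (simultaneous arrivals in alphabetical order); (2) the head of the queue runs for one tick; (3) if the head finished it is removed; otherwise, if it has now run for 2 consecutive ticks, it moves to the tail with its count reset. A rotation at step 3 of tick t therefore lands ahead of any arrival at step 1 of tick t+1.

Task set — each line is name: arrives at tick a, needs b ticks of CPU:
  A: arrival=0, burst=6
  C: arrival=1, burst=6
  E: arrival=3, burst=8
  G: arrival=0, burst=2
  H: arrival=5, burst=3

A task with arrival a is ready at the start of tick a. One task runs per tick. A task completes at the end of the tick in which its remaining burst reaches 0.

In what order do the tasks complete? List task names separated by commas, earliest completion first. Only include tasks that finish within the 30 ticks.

t=0: queue=[A,G] q_used=0 → run A
t=1: queue=[A,G,C] q_used=1 → run A
t=2: queue=[G,C,A] q_used=0 → run G
t=3: queue=[G,C,A,E] q_used=1 → run G
t=4: queue=[C,A,E] q_used=0 → run C
t=5: queue=[C,A,E,H] q_used=1 → run C
t=6: queue=[A,E,H,C] q_used=0 → run A
t=7: queue=[A,E,H,C] q_used=1 → run A
t=8: queue=[E,H,C,A] q_used=0 → run E
t=9: queue=[E,H,C,A] q_used=1 → run E
t=10: queue=[H,C,A,E] q_used=0 → run H
t=11: queue=[H,C,A,E] q_used=1 → run H
t=12: queue=[C,A,E,H] q_used=0 → run C
t=13: queue=[C,A,E,H] q_used=1 → run C
t=14: queue=[A,E,H,C] q_used=0 → run A
t=15: queue=[A,E,H,C] q_used=1 → run A
t=16: queue=[E,H,C] q_used=0 → run E
t=17: queue=[E,H,C] q_used=1 → run E
t=18: queue=[H,C,E] q_used=0 → run H
t=19: queue=[C,E] q_used=0 → run C
t=20: queue=[C,E] q_used=1 → run C
t=21: queue=[E] q_used=0 → run E
t=22: queue=[E] q_used=1 → run E
t=23: queue=[E] q_used=0 → run E
t=24: queue=[E] q_used=1 → run E
t=25: (idle)
t=26: (idle)
t=27: (idle)
t=28: (idle)
t=29: (idle)

completion order = G, A, H, C, E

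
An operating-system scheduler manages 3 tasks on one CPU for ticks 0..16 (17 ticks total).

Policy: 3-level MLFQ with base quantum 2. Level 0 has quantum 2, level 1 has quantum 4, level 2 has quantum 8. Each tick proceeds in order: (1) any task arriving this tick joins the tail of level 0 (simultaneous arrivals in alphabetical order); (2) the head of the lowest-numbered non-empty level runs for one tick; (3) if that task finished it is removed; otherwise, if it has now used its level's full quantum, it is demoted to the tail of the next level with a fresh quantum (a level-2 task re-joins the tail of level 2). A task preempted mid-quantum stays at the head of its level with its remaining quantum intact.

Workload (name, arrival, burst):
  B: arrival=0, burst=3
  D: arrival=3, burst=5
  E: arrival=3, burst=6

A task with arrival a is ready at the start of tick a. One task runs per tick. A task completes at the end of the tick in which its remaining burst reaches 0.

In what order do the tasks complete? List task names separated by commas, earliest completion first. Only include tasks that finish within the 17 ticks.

completion order = B, D, E

t=0: L0/L1/L2 = B/-/- → run B
t=1: L0/L1/L2 = B/-/- → run B
t=2: L0/L1/L2 = -/B/- → run B
t=3: L0/L1/L2 = DE/-/- → run D
t=4: L0/L1/L2 = DE/-/- → run D
t=5: L0/L1/L2 = E/D/- → run E
t=6: L0/L1/L2 = E/D/- → run E
t=7: L0/L1/L2 = -/DE/- → run D
t=8: L0/L1/L2 = -/DE/- → run D
t=9: L0/L1/L2 = -/DE/- → run D
t=10: L0/L1/L2 = -/E/- → run E
t=11: L0/L1/L2 = -/E/- → run E
t=12: L0/L1/L2 = -/E/- → run E
t=13: L0/L1/L2 = -/E/- → run E
t=14: (idle)
t=15: (idle)
t=16: (idle)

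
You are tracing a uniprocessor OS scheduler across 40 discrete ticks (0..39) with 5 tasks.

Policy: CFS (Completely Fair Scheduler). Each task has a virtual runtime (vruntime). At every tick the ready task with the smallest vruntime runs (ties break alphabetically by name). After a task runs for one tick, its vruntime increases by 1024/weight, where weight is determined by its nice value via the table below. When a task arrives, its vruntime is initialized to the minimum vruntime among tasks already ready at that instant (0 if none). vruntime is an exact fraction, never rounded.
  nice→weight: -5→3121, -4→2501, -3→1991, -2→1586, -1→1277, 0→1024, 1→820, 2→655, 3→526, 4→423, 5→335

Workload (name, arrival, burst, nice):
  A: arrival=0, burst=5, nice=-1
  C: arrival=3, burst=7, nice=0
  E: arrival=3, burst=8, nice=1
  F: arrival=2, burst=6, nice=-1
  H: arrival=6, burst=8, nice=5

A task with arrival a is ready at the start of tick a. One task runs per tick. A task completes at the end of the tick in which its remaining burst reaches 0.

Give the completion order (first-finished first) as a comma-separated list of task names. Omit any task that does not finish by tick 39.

t=0: vr[A=0] → run A
t=1: vr[A=1024/1277] → run A
t=2: vr[A=2048/1277 F=2048/1277] → run A
t=3: vr[A=3072/1277 C=2048/1277 E=2048/1277 F=2048/1277] → run C
t=4: vr[A=3072/1277 C=3325/1277 E=2048/1277 F=2048/1277] → run E
t=5: vr[A=3072/1277 C=3325/1277 E=746752/261785 F=2048/1277] → run F
t=6: vr[A=3072/1277 C=3325/1277 E=746752/261785 F=3072/1277 H=3072/1277] → run A
t=7: vr[A=4096/1277 C=3325/1277 E=746752/261785 F=3072/1277 H=3072/1277] → run F
t=8: vr[A=4096/1277 C=3325/1277 E=746752/261785 F=4096/1277 H=3072/1277] → run H
t=9: vr[A=4096/1277 C=3325/1277 E=746752/261785 F=4096/1277 H=2336768/427795] → run C
t=10: vr[A=4096/1277 C=4602/1277 E=746752/261785 F=4096/1277 H=2336768/427795] → run E
t=11: vr[A=4096/1277 C=4602/1277 E=1073664/261785 F=4096/1277 H=2336768/427795] → run A
t=12: vr[C=4602/1277 E=1073664/261785 F=4096/1277 H=2336768/427795] → run F
t=13: vr[C=4602/1277 E=1073664/261785 F=5120/1277 H=2336768/427795] → run C
t=14: vr[C=5879/1277 E=1073664/261785 F=5120/1277 H=2336768/427795] → run F
t=15: vr[C=5879/1277 E=1073664/261785 F=6144/1277 H=2336768/427795] → run E
t=16: vr[C=5879/1277 E=1400576/261785 F=6144/1277 H=2336768/427795] → run C
t=17: vr[C=7156/1277 E=1400576/261785 F=6144/1277 H=2336768/427795] → run F
t=18: vr[C=7156/1277 E=1400576/261785 F=7168/1277 H=2336768/427795] → run E
t=19: vr[C=7156/1277 E=1727488/261785 F=7168/1277 H=2336768/427795] → run H
t=20: vr[C=7156/1277 E=1727488/261785 F=7168/1277 H=3644416/427795] → run C
t=21: vr[C=8433/1277 E=1727488/261785 F=7168/1277 H=3644416/427795] → run F
t=22: vr[C=8433/1277 E=1727488/261785 H=3644416/427795] → run E
t=23: vr[C=8433/1277 E=410880/52357 H=3644416/427795] → run C
t=24: vr[C=9710/1277 E=410880/52357 H=3644416/427795] → run C
t=25: vr[E=410880/52357 H=3644416/427795] → run E
t=26: vr[E=2381312/261785 H=3644416/427795] → run H
t=27: vr[E=2381312/261785 H=4952064/427795] → run E
t=28: vr[E=2708224/261785 H=4952064/427795] → run E
t=29: vr[H=4952064/427795] → run H
t=30: vr[H=6259712/427795] → run H
t=31: vr[H=1513472/85559] → run H
t=32: vr[H=8875008/427795] → run H
t=33: vr[H=10182656/427795] → run H
t=34: (idle)
t=35: (idle)
t=36: (idle)
t=37: (idle)
t=38: (idle)
t=39: (idle)

completion order = A, F, C, E, H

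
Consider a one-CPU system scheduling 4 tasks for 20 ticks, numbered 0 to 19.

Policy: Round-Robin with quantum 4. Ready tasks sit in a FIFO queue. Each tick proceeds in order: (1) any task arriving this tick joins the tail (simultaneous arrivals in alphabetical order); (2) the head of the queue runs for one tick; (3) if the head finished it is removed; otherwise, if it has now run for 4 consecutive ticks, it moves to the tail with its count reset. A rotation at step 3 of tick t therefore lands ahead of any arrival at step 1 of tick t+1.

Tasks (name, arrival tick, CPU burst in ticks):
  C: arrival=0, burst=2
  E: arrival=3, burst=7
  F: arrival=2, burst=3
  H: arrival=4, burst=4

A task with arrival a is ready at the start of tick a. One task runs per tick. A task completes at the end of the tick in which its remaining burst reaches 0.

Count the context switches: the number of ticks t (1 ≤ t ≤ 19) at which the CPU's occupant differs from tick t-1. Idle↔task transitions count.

t=0: queue=[C] q_used=0 → run C
t=1: queue=[C] q_used=1 → run C
t=2: queue=[F] q_used=0 → run F
t=3: queue=[F,E] q_used=1 → run F
t=4: queue=[F,E,H] q_used=2 → run F
t=5: queue=[E,H] q_used=0 → run E
t=6: queue=[E,H] q_used=1 → run E
t=7: queue=[E,H] q_used=2 → run E
t=8: queue=[E,H] q_used=3 → run E
t=9: queue=[H,E] q_used=0 → run H
t=10: queue=[H,E] q_used=1 → run H
t=11: queue=[H,E] q_used=2 → run H
t=12: queue=[H,E] q_used=3 → run H
t=13: queue=[E] q_used=0 → run E
t=14: queue=[E] q_used=1 → run E
t=15: queue=[E] q_used=2 → run E
t=16: (idle)
t=17: (idle)
t=18: (idle)
t=19: (idle)

context switches = 5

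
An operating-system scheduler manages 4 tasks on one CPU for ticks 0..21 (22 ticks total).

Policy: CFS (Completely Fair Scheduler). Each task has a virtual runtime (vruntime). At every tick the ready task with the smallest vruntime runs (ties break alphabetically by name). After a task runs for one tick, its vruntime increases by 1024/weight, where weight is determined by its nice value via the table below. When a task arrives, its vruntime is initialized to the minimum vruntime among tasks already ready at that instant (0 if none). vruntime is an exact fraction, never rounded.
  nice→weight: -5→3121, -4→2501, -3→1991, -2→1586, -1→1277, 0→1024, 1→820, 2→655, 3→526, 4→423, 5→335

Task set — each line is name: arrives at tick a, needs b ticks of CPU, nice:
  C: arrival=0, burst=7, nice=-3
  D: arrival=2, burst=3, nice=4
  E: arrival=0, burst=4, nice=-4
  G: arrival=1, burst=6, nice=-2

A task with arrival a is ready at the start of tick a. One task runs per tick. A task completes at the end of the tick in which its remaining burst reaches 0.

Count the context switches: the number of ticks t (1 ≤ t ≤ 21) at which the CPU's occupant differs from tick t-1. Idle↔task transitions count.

context switches = 20

t=0: vr[C=0 E=0] → run C
t=1: vr[C=1024/1991 E=0 G=0] → run E
t=2: vr[C=1024/1991 D=0 E=1024/2501 G=0] → run D
t=3: vr[C=1024/1991 D=1024/423 E=1024/2501 G=0] → run G
t=4: vr[C=1024/1991 D=1024/423 E=1024/2501 G=512/793] → run E
t=5: vr[C=1024/1991 D=1024/423 E=2048/2501 G=512/793] → run C
t=6: vr[C=2048/1991 D=1024/423 E=2048/2501 G=512/793] → run G
t=7: vr[C=2048/1991 D=1024/423 E=2048/2501 G=1024/793] → run E
t=8: vr[C=2048/1991 D=1024/423 E=3072/2501 G=1024/793] → run C
t=9: vr[C=3072/1991 D=1024/423 E=3072/2501 G=1024/793] → run E
t=10: vr[C=3072/1991 D=1024/423 G=1024/793] → run G
t=11: vr[C=3072/1991 D=1024/423 G=1536/793] → run C
t=12: vr[C=4096/1991 D=1024/423 G=1536/793] → run G
t=13: vr[C=4096/1991 D=1024/423 G=2048/793] → run C
t=14: vr[C=5120/1991 D=1024/423 G=2048/793] → run D
t=15: vr[C=5120/1991 D=2048/423 G=2048/793] → run C
t=16: vr[C=6144/1991 D=2048/423 G=2048/793] → run G
t=17: vr[C=6144/1991 D=2048/423 G=2560/793] → run C
t=18: vr[D=2048/423 G=2560/793] → run G
t=19: vr[D=2048/423] → run D
t=20: (idle)
t=21: (idle)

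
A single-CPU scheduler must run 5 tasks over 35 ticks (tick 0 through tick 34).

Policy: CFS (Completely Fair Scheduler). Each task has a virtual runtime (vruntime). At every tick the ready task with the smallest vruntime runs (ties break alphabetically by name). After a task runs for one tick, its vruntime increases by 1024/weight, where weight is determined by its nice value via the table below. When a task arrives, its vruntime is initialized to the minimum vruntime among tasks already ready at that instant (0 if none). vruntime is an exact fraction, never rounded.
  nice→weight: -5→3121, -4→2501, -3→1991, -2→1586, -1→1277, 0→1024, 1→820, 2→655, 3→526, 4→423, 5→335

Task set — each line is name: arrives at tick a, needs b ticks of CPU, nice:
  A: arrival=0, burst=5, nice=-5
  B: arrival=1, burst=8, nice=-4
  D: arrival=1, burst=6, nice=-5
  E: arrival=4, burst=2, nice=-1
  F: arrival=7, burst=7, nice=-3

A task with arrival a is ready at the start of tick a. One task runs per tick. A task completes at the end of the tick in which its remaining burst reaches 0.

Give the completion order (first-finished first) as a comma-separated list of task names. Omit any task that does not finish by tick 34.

completion order = A, E, D, B, F

t=0: vr[A=0] → run A
t=1: vr[A=1024/3121 B=1024/3121 D=1024/3121] → run A
t=2: vr[A=2048/3121 B=1024/3121 D=1024/3121] → run B
t=3: vr[A=2048/3121 B=5756928/7805621 D=1024/3121] → run D
t=4: vr[A=2048/3121 B=5756928/7805621 D=2048/3121 E=2048/3121] → run A
t=5: vr[A=3072/3121 B=5756928/7805621 D=2048/3121 E=2048/3121] → run D
t=6: vr[A=3072/3121 B=5756928/7805621 D=3072/3121 E=2048/3121] → run E
t=7: vr[A=3072/3121 B=5756928/7805621 D=3072/3121 E=5811200/3985517 F=5756928/7805621] → run B
t=8: vr[A=3072/3121 B=8952832/7805621 D=3072/3121 E=5811200/3985517 F=5756928/7805621] → run F
t=9: vr[A=3072/3121 B=8952832/7805621 D=3072/3121 E=5811200/3985517 F=19454999552/15540991411] → run A
t=10: vr[A=4096/3121 B=8952832/7805621 D=3072/3121 E=5811200/3985517 F=19454999552/15540991411] → run D
t=11: vr[A=4096/3121 B=8952832/7805621 D=4096/3121 E=5811200/3985517 F=19454999552/15540991411] → run B
t=12: vr[A=4096/3121 B=12148736/7805621 D=4096/3121 E=5811200/3985517 F=19454999552/15540991411] → run F
t=13: vr[A=4096/3121 B=12148736/7805621 D=4096/3121 E=5811200/3985517 F=27447955456/15540991411] → run A
t=14: vr[B=12148736/7805621 D=4096/3121 E=5811200/3985517 F=27447955456/15540991411] → run D
t=15: vr[B=12148736/7805621 D=5120/3121 E=5811200/3985517 F=27447955456/15540991411] → run E
t=16: vr[B=12148736/7805621 D=5120/3121 F=27447955456/15540991411] → run B
t=17: vr[B=15344640/7805621 D=5120/3121 F=27447955456/15540991411] → run D
t=18: vr[B=15344640/7805621 D=6144/3121 F=27447955456/15540991411] → run F
t=19: vr[B=15344640/7805621 D=6144/3121 F=35440911360/15540991411] → run B
t=20: vr[B=18540544/7805621 D=6144/3121 F=35440911360/15540991411] → run D
t=21: vr[B=18540544/7805621 F=35440911360/15540991411] → run F
t=22: vr[B=18540544/7805621 F=43433867264/15540991411] → run B
t=23: vr[B=21736448/7805621 F=43433867264/15540991411] → run B
t=24: vr[B=24932352/7805621 F=43433867264/15540991411] → run F
t=25: vr[B=24932352/7805621 F=51426823168/15540991411] → run B
t=26: vr[F=51426823168/15540991411] → run F
t=27: vr[F=59419779072/15540991411] → run F
t=28: (idle)
t=29: (idle)
t=30: (idle)
t=31: (idle)
t=32: (idle)
t=33: (idle)
t=34: (idle)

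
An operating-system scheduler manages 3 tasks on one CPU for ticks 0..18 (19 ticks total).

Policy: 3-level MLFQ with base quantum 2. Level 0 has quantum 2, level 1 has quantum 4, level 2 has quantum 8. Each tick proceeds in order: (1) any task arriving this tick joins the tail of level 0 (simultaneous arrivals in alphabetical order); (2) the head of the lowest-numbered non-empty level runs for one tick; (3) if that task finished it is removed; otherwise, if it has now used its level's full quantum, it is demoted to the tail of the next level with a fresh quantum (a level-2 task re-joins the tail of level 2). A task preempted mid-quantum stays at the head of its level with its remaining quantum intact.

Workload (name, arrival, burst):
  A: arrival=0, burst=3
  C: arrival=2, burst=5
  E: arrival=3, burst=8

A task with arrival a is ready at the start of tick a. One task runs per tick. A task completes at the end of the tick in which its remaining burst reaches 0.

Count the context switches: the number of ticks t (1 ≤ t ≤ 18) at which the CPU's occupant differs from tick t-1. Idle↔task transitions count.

t=0: L0/L1/L2 = A/-/- → run A
t=1: L0/L1/L2 = A/-/- → run A
t=2: L0/L1/L2 = C/A/- → run C
t=3: L0/L1/L2 = CE/A/- → run C
t=4: L0/L1/L2 = E/AC/- → run E
t=5: L0/L1/L2 = E/AC/- → run E
t=6: L0/L1/L2 = -/ACE/- → run A
t=7: L0/L1/L2 = -/CE/- → run C
t=8: L0/L1/L2 = -/CE/- → run C
t=9: L0/L1/L2 = -/CE/- → run C
t=10: L0/L1/L2 = -/E/- → run E
t=11: L0/L1/L2 = -/E/- → run E
t=12: L0/L1/L2 = -/E/- → run E
t=13: L0/L1/L2 = -/E/- → run E
t=14: L0/L1/L2 = -/-/E → run E
t=15: L0/L1/L2 = -/-/E → run E
t=16: (idle)
t=17: (idle)
t=18: (idle)

context switches = 6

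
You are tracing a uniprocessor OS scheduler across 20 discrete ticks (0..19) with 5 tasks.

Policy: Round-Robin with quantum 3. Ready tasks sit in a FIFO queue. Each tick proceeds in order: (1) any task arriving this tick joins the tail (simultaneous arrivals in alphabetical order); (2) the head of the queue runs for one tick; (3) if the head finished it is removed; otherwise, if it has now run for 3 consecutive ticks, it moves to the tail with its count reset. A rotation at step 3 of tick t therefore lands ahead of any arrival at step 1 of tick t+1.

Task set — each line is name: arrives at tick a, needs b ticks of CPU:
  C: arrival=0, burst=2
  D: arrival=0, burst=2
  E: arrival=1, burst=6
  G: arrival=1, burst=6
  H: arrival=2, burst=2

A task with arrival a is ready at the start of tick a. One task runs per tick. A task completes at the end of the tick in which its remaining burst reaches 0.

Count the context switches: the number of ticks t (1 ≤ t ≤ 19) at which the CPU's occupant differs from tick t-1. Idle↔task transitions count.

t=0: queue=[C,D] q_used=0 → run C
t=1: queue=[C,D,E,G] q_used=1 → run C
t=2: queue=[D,E,G,H] q_used=0 → run D
t=3: queue=[D,E,G,H] q_used=1 → run D
t=4: queue=[E,G,H] q_used=0 → run E
t=5: queue=[E,G,H] q_used=1 → run E
t=6: queue=[E,G,H] q_used=2 → run E
t=7: queue=[G,H,E] q_used=0 → run G
t=8: queue=[G,H,E] q_used=1 → run G
t=9: queue=[G,H,E] q_used=2 → run G
t=10: queue=[H,E,G] q_used=0 → run H
t=11: queue=[H,E,G] q_used=1 → run H
t=12: queue=[E,G] q_used=0 → run E
t=13: queue=[E,G] q_used=1 → run E
t=14: queue=[E,G] q_used=2 → run E
t=15: queue=[G] q_used=0 → run G
t=16: queue=[G] q_used=1 → run G
t=17: queue=[G] q_used=2 → run G
t=18: (idle)
t=19: (idle)

context switches = 7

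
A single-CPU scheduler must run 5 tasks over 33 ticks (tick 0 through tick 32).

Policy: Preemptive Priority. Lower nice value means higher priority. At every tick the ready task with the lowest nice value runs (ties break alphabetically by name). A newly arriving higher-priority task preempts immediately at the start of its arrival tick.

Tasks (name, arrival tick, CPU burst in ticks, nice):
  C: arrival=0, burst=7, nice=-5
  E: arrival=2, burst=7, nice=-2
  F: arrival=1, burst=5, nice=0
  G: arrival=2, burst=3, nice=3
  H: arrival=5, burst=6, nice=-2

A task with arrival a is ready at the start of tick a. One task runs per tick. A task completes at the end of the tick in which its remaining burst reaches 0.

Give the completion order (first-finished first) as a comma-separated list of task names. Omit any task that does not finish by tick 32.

completion order = C, E, H, F, G

t=0: ready={C} → run C
t=1: ready={C,F} → run C
t=2: ready={C,E,F,G} → run C
t=3: ready={C,E,F,G} → run C
t=4: ready={C,E,F,G} → run C
t=5: ready={C,E,F,G,H} → run C
t=6: ready={C,E,F,G,H} → run C
t=7: ready={E,F,G,H} → run E
t=8: ready={E,F,G,H} → run E
t=9: ready={E,F,G,H} → run E
t=10: ready={E,F,G,H} → run E
t=11: ready={E,F,G,H} → run E
t=12: ready={E,F,G,H} → run E
t=13: ready={E,F,G,H} → run E
t=14: ready={F,G,H} → run H
t=15: ready={F,G,H} → run H
t=16: ready={F,G,H} → run H
t=17: ready={F,G,H} → run H
t=18: ready={F,G,H} → run H
t=19: ready={F,G,H} → run H
t=20: ready={F,G} → run F
t=21: ready={F,G} → run F
t=22: ready={F,G} → run F
t=23: ready={F,G} → run F
t=24: ready={F,G} → run F
t=25: ready={G} → run G
t=26: ready={G} → run G
t=27: ready={G} → run G
t=28: (idle)
t=29: (idle)
t=30: (idle)
t=31: (idle)
t=32: (idle)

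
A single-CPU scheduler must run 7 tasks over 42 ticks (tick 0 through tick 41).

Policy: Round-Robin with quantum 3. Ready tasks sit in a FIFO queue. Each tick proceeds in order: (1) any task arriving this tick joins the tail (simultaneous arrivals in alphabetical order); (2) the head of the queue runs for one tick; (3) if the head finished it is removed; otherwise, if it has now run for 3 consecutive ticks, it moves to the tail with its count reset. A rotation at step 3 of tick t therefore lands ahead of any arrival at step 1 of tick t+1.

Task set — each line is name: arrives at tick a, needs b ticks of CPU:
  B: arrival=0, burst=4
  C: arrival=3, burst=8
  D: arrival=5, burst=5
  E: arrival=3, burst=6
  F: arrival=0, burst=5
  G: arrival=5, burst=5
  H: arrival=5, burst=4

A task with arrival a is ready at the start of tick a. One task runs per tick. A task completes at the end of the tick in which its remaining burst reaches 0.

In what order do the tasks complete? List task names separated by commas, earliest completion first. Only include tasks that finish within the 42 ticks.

completion order = B, F, E, D, G, H, C

t=0: queue=[B,F] q_used=0 → run B
t=1: queue=[B,F] q_used=1 → run B
t=2: queue=[B,F] q_used=2 → run B
t=3: queue=[F,B,C,E] q_used=0 → run F
t=4: queue=[F,B,C,E] q_used=1 → run F
t=5: queue=[F,B,C,E,D,G,H] q_used=2 → run F
t=6: queue=[B,C,E,D,G,H,F] q_used=0 → run B
t=7: queue=[C,E,D,G,H,F] q_used=0 → run C
t=8: queue=[C,E,D,G,H,F] q_used=1 → run C
t=9: queue=[C,E,D,G,H,F] q_used=2 → run C
t=10: queue=[E,D,G,H,F,C] q_used=0 → run E
t=11: queue=[E,D,G,H,F,C] q_used=1 → run E
t=12: queue=[E,D,G,H,F,C] q_used=2 → run E
t=13: queue=[D,G,H,F,C,E] q_used=0 → run D
t=14: queue=[D,G,H,F,C,E] q_used=1 → run D
t=15: queue=[D,G,H,F,C,E] q_used=2 → run D
t=16: queue=[G,H,F,C,E,D] q_used=0 → run G
t=17: queue=[G,H,F,C,E,D] q_used=1 → run G
t=18: queue=[G,H,F,C,E,D] q_used=2 → run G
t=19: queue=[H,F,C,E,D,G] q_used=0 → run H
t=20: queue=[H,F,C,E,D,G] q_used=1 → run H
t=21: queue=[H,F,C,E,D,G] q_used=2 → run H
t=22: queue=[F,C,E,D,G,H] q_used=0 → run F
t=23: queue=[F,C,E,D,G,H] q_used=1 → run F
t=24: queue=[C,E,D,G,H] q_used=0 → run C
t=25: queue=[C,E,D,G,H] q_used=1 → run C
t=26: queue=[C,E,D,G,H] q_used=2 → run C
t=27: queue=[E,D,G,H,C] q_used=0 → run E
t=28: queue=[E,D,G,H,C] q_used=1 → run E
t=29: queue=[E,D,G,H,C] q_used=2 → run E
t=30: queue=[D,G,H,C] q_used=0 → run D
t=31: queue=[D,G,H,C] q_used=1 → run D
t=32: queue=[G,H,C] q_used=0 → run G
t=33: queue=[G,H,C] q_used=1 → run G
t=34: queue=[H,C] q_used=0 → run H
t=35: queue=[C] q_used=0 → run C
t=36: queue=[C] q_used=1 → run C
t=37: (idle)
t=38: (idle)
t=39: (idle)
t=40: (idle)
t=41: (idle)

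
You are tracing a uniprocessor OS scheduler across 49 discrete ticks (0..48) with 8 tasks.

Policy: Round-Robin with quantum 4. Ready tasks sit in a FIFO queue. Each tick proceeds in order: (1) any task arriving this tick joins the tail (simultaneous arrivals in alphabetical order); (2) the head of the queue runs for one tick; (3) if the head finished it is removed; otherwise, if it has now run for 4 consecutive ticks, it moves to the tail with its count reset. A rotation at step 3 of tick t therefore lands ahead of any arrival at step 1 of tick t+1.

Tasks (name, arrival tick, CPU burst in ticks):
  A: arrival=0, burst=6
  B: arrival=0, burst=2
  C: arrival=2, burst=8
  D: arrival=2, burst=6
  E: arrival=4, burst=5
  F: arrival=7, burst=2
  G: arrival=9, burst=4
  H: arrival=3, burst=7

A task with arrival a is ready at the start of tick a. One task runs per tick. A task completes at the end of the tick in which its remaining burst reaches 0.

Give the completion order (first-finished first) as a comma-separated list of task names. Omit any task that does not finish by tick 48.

completion order = B, A, F, G, C, D, H, E

t=0: queue=[A,B] q_used=0 → run A
t=1: queue=[A,B] q_used=1 → run A
t=2: queue=[A,B,C,D] q_used=2 → run A
t=3: queue=[A,B,C,D,H] q_used=3 → run A
t=4: queue=[B,C,D,H,A,E] q_used=0 → run B
t=5: queue=[B,C,D,H,A,E] q_used=1 → run B
t=6: queue=[C,D,H,A,E] q_used=0 → run C
t=7: queue=[C,D,H,A,E,F] q_used=1 → run C
t=8: queue=[C,D,H,A,E,F] q_used=2 → run C
t=9: queue=[C,D,H,A,E,F,G] q_used=3 → run C
t=10: queue=[D,H,A,E,F,G,C] q_used=0 → run D
t=11: queue=[D,H,A,E,F,G,C] q_used=1 → run D
t=12: queue=[D,H,A,E,F,G,C] q_used=2 → run D
t=13: queue=[D,H,A,E,F,G,C] q_used=3 → run D
t=14: queue=[H,A,E,F,G,C,D] q_used=0 → run H
t=15: queue=[H,A,E,F,G,C,D] q_used=1 → run H
t=16: queue=[H,A,E,F,G,C,D] q_used=2 → run H
t=17: queue=[H,A,E,F,G,C,D] q_used=3 → run H
t=18: queue=[A,E,F,G,C,D,H] q_used=0 → run A
t=19: queue=[A,E,F,G,C,D,H] q_used=1 → run A
t=20: queue=[E,F,G,C,D,H] q_used=0 → run E
t=21: queue=[E,F,G,C,D,H] q_used=1 → run E
t=22: queue=[E,F,G,C,D,H] q_used=2 → run E
t=23: queue=[E,F,G,C,D,H] q_used=3 → run E
t=24: queue=[F,G,C,D,H,E] q_used=0 → run F
t=25: queue=[F,G,C,D,H,E] q_used=1 → run F
t=26: queue=[G,C,D,H,E] q_used=0 → run G
t=27: queue=[G,C,D,H,E] q_used=1 → run G
t=28: queue=[G,C,D,H,E] q_used=2 → run G
t=29: queue=[G,C,D,H,E] q_used=3 → run G
t=30: queue=[C,D,H,E] q_used=0 → run C
t=31: queue=[C,D,H,E] q_used=1 → run C
t=32: queue=[C,D,H,E] q_used=2 → run C
t=33: queue=[C,D,H,E] q_used=3 → run C
t=34: queue=[D,H,E] q_used=0 → run D
t=35: queue=[D,H,E] q_used=1 → run D
t=36: queue=[H,E] q_used=0 → run H
t=37: queue=[H,E] q_used=1 → run H
t=38: queue=[H,E] q_used=2 → run H
t=39: queue=[E] q_used=0 → run E
t=40: (idle)
t=41: (idle)
t=42: (idle)
t=43: (idle)
t=44: (idle)
t=45: (idle)
t=46: (idle)
t=47: (idle)
t=48: (idle)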